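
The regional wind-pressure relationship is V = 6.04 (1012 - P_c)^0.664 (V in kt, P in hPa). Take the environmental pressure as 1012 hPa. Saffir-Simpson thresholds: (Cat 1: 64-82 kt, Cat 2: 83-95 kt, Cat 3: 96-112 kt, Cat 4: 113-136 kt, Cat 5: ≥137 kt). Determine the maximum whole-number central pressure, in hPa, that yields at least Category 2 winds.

960 hPa

Category 2 begins at V = 83 kt.
Required ΔP = (83/6.04)^(1/0.664) = 13.742^1.506 ≈ 51.75 hPa.
P_c ≤ 1012 − 51.75 = 960.25, so the highest integer P_c is 960 hPa.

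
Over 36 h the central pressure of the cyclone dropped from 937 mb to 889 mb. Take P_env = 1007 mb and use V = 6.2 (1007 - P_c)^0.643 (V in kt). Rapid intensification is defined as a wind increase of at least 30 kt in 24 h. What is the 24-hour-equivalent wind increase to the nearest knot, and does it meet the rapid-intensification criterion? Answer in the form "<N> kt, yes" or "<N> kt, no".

25 kt, no

V₁: ΔP = 70, V ≈ 6.2 × 70^0.643 ≈ 95.23 kt.
V₂: ΔP = 118, V ≈ 6.2 × 118^0.643 ≈ 133.23 kt.
ΔV over 36 h = 38.00 kt → 24 h equivalent = 38.00 × 24/36 ≈ 25.33 kt.
25 kt < 30 kt ⇒ not rapid intensification.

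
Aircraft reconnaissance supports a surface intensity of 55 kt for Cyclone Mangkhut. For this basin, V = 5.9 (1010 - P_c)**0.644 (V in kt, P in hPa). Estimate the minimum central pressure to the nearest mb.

ΔP = (V / 5.9)^(1/0.644) = (55/5.9)^1.553.
55/5.9 = 9.322; 9.322^1.553 ≈ 32.02 mb.
P_c = 1010 − 32.02 = 977.98 ≈ 978 mb.

978 mb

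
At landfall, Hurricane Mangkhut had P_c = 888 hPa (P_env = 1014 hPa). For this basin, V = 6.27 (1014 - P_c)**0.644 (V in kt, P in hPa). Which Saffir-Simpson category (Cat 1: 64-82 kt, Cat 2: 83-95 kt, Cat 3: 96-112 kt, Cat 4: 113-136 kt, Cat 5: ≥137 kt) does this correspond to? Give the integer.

ΔP = 1014 − 888 = 126 hPa.
V ≈ 6.27 × 126^0.644 = 6.27 × 22.52 ≈ 141 kt.
141 kt falls in the Category 5 band.

5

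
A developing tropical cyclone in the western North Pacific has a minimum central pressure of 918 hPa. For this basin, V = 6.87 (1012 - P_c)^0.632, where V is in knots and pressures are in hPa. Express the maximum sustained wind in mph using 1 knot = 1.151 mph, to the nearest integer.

140 mph

ΔP = 1012 − 918 = 94 hPa.
V ≈ 6.87 × 94^0.632 = 6.87 × 17.661 ≈ 121.331 kt.
121.331 × 1.151 ≈ 139.65 mph → 140 mph.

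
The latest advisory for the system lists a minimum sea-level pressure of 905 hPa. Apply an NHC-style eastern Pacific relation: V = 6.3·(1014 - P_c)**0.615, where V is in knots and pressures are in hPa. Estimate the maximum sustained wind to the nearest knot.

113 kt

ΔP = 1014 − 905 = 109 hPa.
109^0.615 ≈ 17.907.
V ≈ 6.3 × 17.907 ≈ 112.8 kt.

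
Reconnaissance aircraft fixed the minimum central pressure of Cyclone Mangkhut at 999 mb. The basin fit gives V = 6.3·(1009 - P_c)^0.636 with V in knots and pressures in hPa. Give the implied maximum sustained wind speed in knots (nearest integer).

ΔP = 1009 − 999 = 10 mb.
10^0.636 ≈ 4.325.
V ≈ 6.3 × 4.325 ≈ 27.2 kt.

27 kt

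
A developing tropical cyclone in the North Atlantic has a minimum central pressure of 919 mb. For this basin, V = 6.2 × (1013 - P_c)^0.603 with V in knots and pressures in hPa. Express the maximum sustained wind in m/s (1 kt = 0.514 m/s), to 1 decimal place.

ΔP = 1013 − 919 = 94 mb.
V ≈ 6.2 × 94^0.603 = 6.2 × 15.481 ≈ 95.982 kt.
95.982 × 0.514 ≈ 49.33 m/s → 49.3 m/s.

49.3 m/s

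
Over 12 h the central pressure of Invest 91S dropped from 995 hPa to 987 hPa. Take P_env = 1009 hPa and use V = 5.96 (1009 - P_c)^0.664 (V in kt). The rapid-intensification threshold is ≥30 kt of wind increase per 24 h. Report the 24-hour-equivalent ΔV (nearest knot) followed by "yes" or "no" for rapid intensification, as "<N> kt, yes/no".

V₁: ΔP = 14, V ≈ 5.96 × 14^0.664 ≈ 34.38 kt.
V₂: ΔP = 22, V ≈ 5.96 × 22^0.664 ≈ 46.41 kt.
ΔV over 12 h = 12.03 kt → 24 h equivalent = 12.03 × 24/12 ≈ 24.06 kt.
24 kt < 30 kt ⇒ not rapid intensification.

24 kt, no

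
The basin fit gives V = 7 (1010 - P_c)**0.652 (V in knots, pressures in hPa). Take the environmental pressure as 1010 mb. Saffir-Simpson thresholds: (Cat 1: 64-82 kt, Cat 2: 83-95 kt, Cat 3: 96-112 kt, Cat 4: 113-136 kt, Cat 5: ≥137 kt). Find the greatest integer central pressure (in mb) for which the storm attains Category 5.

Category 5 begins at V = 137 kt.
Required ΔP = (137/7)^(1/0.652) = 19.571^1.534 ≈ 95.72 mb.
P_c ≤ 1010 − 95.72 = 914.28, so the highest integer P_c is 914 mb.

914 mb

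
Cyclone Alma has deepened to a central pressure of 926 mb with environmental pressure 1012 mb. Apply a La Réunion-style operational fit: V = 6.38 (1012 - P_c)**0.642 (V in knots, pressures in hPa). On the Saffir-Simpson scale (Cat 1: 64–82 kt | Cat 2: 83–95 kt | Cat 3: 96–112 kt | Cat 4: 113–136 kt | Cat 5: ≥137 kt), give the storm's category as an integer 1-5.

3

ΔP = 1012 − 926 = 86 mb.
V ≈ 6.38 × 86^0.642 = 6.38 × 17.46 ≈ 111 kt.
111 kt falls in the Category 3 band.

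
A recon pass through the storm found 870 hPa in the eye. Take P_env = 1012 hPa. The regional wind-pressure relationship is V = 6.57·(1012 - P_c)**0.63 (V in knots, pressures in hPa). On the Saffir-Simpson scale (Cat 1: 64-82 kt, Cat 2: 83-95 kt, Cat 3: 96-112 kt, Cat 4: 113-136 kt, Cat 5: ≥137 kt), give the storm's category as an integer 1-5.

ΔP = 1012 − 870 = 142 hPa.
V ≈ 6.57 × 142^0.63 = 6.57 × 22.70 ≈ 149 kt.
149 kt falls in the Category 5 band.

5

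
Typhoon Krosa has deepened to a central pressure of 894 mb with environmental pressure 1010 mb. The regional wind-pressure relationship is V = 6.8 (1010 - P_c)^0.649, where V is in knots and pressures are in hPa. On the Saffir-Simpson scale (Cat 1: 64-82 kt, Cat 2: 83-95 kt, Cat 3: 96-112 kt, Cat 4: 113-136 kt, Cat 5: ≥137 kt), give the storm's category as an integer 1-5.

ΔP = 1010 − 894 = 116 mb.
V ≈ 6.8 × 116^0.649 = 6.8 × 21.87 ≈ 149 kt.
149 kt falls in the Category 5 band.

5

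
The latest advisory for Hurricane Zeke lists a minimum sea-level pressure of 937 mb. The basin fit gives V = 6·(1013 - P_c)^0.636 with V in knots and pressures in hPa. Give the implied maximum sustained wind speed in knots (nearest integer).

94 kt

ΔP = 1013 − 937 = 76 mb.
76^0.636 ≈ 15.711.
V ≈ 6 × 15.711 ≈ 94.3 kt.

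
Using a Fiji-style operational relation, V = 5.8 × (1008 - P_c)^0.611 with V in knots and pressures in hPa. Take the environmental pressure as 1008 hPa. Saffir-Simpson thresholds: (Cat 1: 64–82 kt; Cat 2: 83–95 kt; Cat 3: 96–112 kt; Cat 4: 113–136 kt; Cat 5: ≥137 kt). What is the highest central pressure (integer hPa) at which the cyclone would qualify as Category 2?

Category 2 begins at V = 83 kt.
Required ΔP = (83/5.8)^(1/0.611) = 14.310^1.637 ≈ 77.88 hPa.
P_c ≤ 1008 − 77.88 = 930.12, so the highest integer P_c is 930 hPa.

930 hPa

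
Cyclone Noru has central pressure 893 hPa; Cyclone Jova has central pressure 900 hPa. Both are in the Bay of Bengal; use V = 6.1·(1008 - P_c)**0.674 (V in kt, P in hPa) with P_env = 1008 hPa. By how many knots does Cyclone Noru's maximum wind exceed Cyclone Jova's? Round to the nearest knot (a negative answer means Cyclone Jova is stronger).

Cyclone Noru: ΔP = 115; V ≈ 6.1 × 115^0.674 ≈ 149.36 kt.
Cyclone Jova: ΔP = 108; V ≈ 6.1 × 108^0.674 ≈ 143.17 kt.
Difference ≈ 149.36 − 143.17 = 6.19 → 6 kt.

6 kt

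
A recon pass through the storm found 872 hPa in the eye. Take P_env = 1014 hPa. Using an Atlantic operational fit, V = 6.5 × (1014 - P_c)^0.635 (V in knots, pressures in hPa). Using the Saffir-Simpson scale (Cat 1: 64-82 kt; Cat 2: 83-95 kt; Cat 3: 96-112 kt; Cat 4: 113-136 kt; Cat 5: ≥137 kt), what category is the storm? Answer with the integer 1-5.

ΔP = 1014 − 872 = 142 hPa.
V ≈ 6.5 × 142^0.635 = 6.5 × 23.27 ≈ 151 kt.
151 kt falls in the Category 5 band.

5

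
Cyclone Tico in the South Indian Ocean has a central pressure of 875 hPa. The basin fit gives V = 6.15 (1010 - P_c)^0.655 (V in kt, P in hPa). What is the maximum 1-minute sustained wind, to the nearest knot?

ΔP = 1010 − 875 = 135 hPa.
135^0.655 ≈ 24.852.
V ≈ 6.15 × 24.852 ≈ 152.8 kt.

153 kt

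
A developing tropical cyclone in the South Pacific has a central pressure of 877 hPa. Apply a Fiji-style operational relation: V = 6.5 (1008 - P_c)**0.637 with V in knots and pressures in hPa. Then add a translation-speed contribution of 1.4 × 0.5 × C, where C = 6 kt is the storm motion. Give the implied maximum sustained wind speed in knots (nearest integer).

149 kt

ΔP = 1008 − 877 = 131 hPa.
131^0.637 ≈ 22.320.
V ≈ 6.5 × 22.320 ≈ 145.1 kt.
Translation term: 1.4 × 0.5 × 6 = 4.2 kt.
Corrected V ≈ 149.3 kt → 149 kt.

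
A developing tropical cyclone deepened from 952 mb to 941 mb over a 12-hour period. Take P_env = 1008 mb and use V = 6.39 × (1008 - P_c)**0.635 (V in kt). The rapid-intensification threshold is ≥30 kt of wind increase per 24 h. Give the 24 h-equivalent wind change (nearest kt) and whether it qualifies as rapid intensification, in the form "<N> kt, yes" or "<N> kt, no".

20 kt, no

V₁: ΔP = 56, V ≈ 6.39 × 56^0.635 ≈ 82.34 kt.
V₂: ΔP = 67, V ≈ 6.39 × 67^0.635 ≈ 92.27 kt.
ΔV over 12 h = 9.93 kt → 24 h equivalent = 9.93 × 24/12 ≈ 19.86 kt.
20 kt < 30 kt ⇒ not rapid intensification.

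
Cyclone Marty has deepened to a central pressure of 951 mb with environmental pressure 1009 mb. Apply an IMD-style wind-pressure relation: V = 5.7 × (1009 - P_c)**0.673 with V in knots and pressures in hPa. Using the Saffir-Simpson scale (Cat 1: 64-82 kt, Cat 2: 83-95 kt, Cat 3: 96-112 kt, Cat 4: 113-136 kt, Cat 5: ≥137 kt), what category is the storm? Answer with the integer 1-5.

2

ΔP = 1009 − 951 = 58 mb.
V ≈ 5.7 × 58^0.673 = 5.7 × 15.37 ≈ 88 kt.
88 kt falls in the Category 2 band.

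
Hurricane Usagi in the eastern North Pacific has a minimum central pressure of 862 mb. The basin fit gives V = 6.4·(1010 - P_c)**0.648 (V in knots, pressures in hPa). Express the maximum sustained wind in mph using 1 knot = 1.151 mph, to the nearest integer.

ΔP = 1010 − 862 = 148 mb.
V ≈ 6.4 × 148^0.648 = 6.4 × 25.488 ≈ 163.121 kt.
163.121 × 1.151 ≈ 187.75 mph → 188 mph.

188 mph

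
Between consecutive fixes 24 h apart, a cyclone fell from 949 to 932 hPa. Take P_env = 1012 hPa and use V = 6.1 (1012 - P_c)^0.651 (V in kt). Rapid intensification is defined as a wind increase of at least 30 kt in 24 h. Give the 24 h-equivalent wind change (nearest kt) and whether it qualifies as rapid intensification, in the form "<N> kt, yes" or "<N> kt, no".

15 kt, no

V₁: ΔP = 63, V ≈ 6.1 × 63^0.651 ≈ 90.51 kt.
V₂: ΔP = 80, V ≈ 6.1 × 80^0.651 ≈ 105.74 kt.
ΔV over 24 h = 15.23 kt → 24 h equivalent = 15.23 × 24/24 ≈ 15.23 kt.
15 kt < 30 kt ⇒ not rapid intensification.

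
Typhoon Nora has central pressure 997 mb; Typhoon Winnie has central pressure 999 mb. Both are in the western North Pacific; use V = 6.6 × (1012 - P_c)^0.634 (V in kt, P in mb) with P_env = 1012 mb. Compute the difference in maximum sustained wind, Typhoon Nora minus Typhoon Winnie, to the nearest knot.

Typhoon Nora: ΔP = 15; V ≈ 6.6 × 15^0.634 ≈ 36.74 kt.
Typhoon Winnie: ΔP = 13; V ≈ 6.6 × 13^0.634 ≈ 33.56 kt.
Difference ≈ 36.74 − 33.56 = 3.18 → 3 kt.

3 kt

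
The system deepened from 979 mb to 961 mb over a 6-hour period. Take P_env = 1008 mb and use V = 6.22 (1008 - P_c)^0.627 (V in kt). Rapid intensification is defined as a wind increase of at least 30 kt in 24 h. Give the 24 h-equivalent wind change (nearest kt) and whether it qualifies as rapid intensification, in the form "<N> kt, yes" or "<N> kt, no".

73 kt, yes

V₁: ΔP = 29, V ≈ 6.22 × 29^0.627 ≈ 51.37 kt.
V₂: ΔP = 47, V ≈ 6.22 × 47^0.627 ≈ 69.53 kt.
ΔV over 6 h = 18.16 kt → 24 h equivalent = 18.16 × 24/6 ≈ 72.64 kt.
73 kt ≥ 30 kt ⇒ rapid intensification.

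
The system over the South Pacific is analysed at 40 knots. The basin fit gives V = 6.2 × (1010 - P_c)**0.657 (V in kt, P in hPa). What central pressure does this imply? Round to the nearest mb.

993 mb

ΔP = (V / 6.2)^(1/0.657) = (40/6.2)^1.522.
40/6.2 = 6.452; 6.452^1.522 ≈ 17.08 mb.
P_c = 1010 − 17.08 = 992.92 ≈ 993 mb.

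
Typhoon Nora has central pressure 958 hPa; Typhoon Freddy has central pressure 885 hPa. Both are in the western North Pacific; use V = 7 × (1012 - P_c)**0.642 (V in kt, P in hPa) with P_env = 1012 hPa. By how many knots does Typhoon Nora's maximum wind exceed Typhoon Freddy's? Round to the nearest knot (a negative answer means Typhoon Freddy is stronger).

Typhoon Nora: ΔP = 54; V ≈ 7 × 54^0.642 ≈ 90.63 kt.
Typhoon Freddy: ΔP = 127; V ≈ 7 × 127^0.642 ≈ 156.94 kt.
Difference ≈ 90.63 − 156.94 = -66.31 → -66 kt.

-66 kt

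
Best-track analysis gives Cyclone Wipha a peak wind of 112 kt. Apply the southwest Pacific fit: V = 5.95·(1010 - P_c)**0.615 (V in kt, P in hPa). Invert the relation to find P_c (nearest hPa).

892 hPa

ΔP = (V / 5.95)^(1/0.615) = (112/5.95)^1.626.
112/5.95 = 18.824; 18.824^1.626 ≈ 118.22 hPa.
P_c = 1010 − 118.22 = 891.78 ≈ 892 hPa.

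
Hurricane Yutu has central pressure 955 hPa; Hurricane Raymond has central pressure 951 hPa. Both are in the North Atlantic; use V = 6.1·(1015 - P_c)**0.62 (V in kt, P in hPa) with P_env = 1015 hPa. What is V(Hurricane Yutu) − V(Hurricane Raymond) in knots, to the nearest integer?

-3 kt

Hurricane Yutu: ΔP = 60; V ≈ 6.1 × 60^0.62 ≈ 77.23 kt.
Hurricane Raymond: ΔP = 64; V ≈ 6.1 × 64^0.62 ≈ 80.38 kt.
Difference ≈ 77.23 − 80.38 = -3.15 → -3 kt.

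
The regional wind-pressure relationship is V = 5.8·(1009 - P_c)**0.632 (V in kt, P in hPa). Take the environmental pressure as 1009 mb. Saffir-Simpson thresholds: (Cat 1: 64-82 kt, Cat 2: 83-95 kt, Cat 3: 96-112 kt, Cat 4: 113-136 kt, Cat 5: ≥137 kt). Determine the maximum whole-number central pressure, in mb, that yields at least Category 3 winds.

924 mb

Category 3 begins at V = 96 kt.
Required ΔP = (96/5.8)^(1/0.632) = 16.552^1.582 ≈ 84.83 mb.
P_c ≤ 1009 − 84.83 = 924.17, so the highest integer P_c is 924 mb.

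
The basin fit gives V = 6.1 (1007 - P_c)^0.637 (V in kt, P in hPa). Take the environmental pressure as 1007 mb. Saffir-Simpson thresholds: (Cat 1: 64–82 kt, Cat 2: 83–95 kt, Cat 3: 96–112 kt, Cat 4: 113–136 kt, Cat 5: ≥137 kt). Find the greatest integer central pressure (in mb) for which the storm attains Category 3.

Category 3 begins at V = 96 kt.
Required ΔP = (96/6.1)^(1/0.637) = 15.738^1.570 ≈ 75.69 mb.
P_c ≤ 1007 − 75.69 = 931.31, so the highest integer P_c is 931 mb.

931 mb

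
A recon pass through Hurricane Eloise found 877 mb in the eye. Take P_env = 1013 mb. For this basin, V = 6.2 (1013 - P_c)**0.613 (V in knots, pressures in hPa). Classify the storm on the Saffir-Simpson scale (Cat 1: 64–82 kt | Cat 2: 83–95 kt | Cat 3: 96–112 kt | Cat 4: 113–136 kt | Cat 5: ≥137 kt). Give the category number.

4

ΔP = 1013 − 877 = 136 mb.
V ≈ 6.2 × 136^0.613 = 6.2 × 20.32 ≈ 126 kt.
126 kt falls in the Category 4 band.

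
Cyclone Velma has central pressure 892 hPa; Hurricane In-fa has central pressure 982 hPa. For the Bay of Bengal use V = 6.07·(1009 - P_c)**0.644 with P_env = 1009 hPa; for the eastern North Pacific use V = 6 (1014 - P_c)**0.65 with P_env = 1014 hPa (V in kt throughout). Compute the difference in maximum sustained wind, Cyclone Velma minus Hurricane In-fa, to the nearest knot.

Cyclone Velma: ΔP = 117; V ≈ 6.07 × 117^0.644 ≈ 130.35 kt.
Hurricane In-fa: ΔP = 32; V ≈ 6 × 32^0.65 ≈ 57.08 kt.
Difference ≈ 130.35 − 57.08 = 73.27 → 73 kt.

73 kt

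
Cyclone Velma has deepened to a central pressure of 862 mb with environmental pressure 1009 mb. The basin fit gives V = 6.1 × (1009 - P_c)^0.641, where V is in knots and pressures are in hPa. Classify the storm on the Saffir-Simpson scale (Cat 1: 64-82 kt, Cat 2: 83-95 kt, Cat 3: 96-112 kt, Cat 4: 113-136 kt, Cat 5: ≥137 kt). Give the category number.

ΔP = 1009 − 862 = 147 mb.
V ≈ 6.1 × 147^0.641 = 6.1 × 24.50 ≈ 149 kt.
149 kt falls in the Category 5 band.

5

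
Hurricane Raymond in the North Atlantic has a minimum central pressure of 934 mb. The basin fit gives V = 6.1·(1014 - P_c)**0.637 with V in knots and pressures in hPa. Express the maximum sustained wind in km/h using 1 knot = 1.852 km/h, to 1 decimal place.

184.2 km/h

ΔP = 1014 − 934 = 80 mb.
V ≈ 6.1 × 80^0.637 = 6.1 × 16.303 ≈ 99.448 kt.
99.448 × 1.852 ≈ 184.18 km/h → 184.2 km/h.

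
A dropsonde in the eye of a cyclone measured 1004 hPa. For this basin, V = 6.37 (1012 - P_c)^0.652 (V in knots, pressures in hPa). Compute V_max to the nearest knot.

25 kt

ΔP = 1012 − 1004 = 8 hPa.
8^0.652 ≈ 3.880.
V ≈ 6.37 × 3.880 ≈ 24.7 kt.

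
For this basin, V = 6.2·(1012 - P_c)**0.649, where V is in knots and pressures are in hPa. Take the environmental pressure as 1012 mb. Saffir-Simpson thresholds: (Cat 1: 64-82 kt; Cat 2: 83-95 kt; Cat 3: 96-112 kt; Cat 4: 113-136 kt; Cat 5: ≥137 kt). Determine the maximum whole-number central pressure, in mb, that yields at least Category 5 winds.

894 mb

Category 5 begins at V = 137 kt.
Required ΔP = (137/6.2)^(1/0.649) = 22.097^1.541 ≈ 117.87 mb.
P_c ≤ 1012 − 117.87 = 894.13, so the highest integer P_c is 894 mb.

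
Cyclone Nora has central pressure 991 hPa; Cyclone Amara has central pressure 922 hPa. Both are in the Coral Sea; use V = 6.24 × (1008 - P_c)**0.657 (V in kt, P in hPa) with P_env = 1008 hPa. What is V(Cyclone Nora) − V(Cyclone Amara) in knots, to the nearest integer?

-76 kt

Cyclone Nora: ΔP = 17; V ≈ 6.24 × 17^0.657 ≈ 40.14 kt.
Cyclone Amara: ΔP = 86; V ≈ 6.24 × 86^0.657 ≈ 116.45 kt.
Difference ≈ 40.14 − 116.45 = -76.31 → -76 kt.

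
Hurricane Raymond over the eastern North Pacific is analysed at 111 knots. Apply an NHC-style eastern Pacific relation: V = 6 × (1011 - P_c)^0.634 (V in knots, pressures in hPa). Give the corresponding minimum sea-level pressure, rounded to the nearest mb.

911 mb

ΔP = (V / 6)^(1/0.634) = (111/6)^1.577.
111/6 = 18.500; 18.500^1.577 ≈ 99.70 mb.
P_c = 1011 − 99.70 = 911.30 ≈ 911 mb.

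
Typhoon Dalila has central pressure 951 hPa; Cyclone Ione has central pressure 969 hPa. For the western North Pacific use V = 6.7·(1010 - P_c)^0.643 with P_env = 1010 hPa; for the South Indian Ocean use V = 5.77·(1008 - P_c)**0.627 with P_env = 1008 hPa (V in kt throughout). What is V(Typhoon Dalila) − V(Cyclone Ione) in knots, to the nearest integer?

35 kt

Typhoon Dalila: ΔP = 59; V ≈ 6.7 × 59^0.643 ≈ 92.20 kt.
Cyclone Ione: ΔP = 39; V ≈ 5.77 × 39^0.627 ≈ 57.38 kt.
Difference ≈ 92.20 − 57.38 = 34.82 → 35 kt.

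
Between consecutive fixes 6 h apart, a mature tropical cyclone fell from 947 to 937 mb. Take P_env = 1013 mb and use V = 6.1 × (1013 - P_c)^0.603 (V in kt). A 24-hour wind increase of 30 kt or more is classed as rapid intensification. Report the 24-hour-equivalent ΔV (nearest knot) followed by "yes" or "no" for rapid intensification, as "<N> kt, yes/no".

27 kt, no

V₁: ΔP = 66, V ≈ 6.1 × 66^0.603 ≈ 76.30 kt.
V₂: ΔP = 76, V ≈ 6.1 × 76^0.603 ≈ 83.07 kt.
ΔV over 6 h = 6.77 kt → 24 h equivalent = 6.77 × 24/6 ≈ 27.08 kt.
27 kt < 30 kt ⇒ not rapid intensification.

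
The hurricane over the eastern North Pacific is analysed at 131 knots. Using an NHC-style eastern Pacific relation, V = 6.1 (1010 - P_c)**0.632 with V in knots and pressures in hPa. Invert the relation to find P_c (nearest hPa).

ΔP = (V / 6.1)^(1/0.632) = (131/6.1)^1.582.
131/6.1 = 21.475; 21.475^1.582 ≈ 128.09 hPa.
P_c = 1010 − 128.09 = 881.91 ≈ 882 hPa.

882 hPa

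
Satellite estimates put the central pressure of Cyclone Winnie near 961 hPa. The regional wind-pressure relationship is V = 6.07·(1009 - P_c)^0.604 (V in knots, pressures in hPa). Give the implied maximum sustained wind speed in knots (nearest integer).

ΔP = 1009 − 961 = 48 hPa.
48^0.604 ≈ 10.363.
V ≈ 6.07 × 10.363 ≈ 62.9 kt.

63 kt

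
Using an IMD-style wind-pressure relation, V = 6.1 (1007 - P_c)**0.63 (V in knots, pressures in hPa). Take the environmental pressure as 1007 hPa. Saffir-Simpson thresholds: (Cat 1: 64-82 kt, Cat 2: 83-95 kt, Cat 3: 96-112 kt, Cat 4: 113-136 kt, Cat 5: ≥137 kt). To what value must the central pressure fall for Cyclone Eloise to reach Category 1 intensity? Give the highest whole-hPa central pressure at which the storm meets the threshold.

965 hPa

Category 1 begins at V = 64 kt.
Required ΔP = (64/6.1)^(1/0.63) = 10.492^1.587 ≈ 41.73 hPa.
P_c ≤ 1007 − 41.73 = 965.27, so the highest integer P_c is 965 hPa.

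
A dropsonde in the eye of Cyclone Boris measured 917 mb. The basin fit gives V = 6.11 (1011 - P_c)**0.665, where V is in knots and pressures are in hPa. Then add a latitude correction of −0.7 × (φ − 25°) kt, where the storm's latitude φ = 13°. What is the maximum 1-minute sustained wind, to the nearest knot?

134 kt

ΔP = 1011 − 917 = 94 mb.
94^0.665 ≈ 20.518.
V ≈ 6.11 × 20.518 ≈ 125.4 kt.
Latitude correction: −0.7 × (13 − 25) = 8.4 kt.
Corrected V ≈ 133.8 kt → 134 kt.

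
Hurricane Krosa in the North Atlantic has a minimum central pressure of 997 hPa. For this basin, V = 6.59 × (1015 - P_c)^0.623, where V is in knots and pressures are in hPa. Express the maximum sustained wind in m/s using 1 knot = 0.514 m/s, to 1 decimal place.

20.5 m/s

ΔP = 1015 − 997 = 18 hPa.
V ≈ 6.59 × 18^0.623 = 6.59 × 6.054 ≈ 39.895 kt.
39.895 × 0.514 ≈ 20.51 m/s → 20.5 m/s.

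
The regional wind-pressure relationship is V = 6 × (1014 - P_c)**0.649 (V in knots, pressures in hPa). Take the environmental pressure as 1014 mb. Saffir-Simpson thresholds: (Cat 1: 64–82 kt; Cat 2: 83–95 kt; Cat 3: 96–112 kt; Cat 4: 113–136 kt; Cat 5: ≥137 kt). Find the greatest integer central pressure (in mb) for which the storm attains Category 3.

Category 3 begins at V = 96 kt.
Required ΔP = (96/6)^(1/0.649) = 16.000^1.541 ≈ 71.67 mb.
P_c ≤ 1014 − 71.67 = 942.33, so the highest integer P_c is 942 mb.

942 mb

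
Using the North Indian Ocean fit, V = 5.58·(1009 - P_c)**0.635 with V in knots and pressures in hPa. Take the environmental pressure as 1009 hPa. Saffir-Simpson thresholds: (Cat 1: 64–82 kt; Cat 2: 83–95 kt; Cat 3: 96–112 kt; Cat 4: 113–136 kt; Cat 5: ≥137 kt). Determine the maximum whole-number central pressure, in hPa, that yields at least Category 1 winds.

Category 1 begins at V = 64 kt.
Required ΔP = (64/5.58)^(1/0.635) = 11.470^1.575 ≈ 46.62 hPa.
P_c ≤ 1009 − 46.62 = 962.38, so the highest integer P_c is 962 hPa.

962 hPa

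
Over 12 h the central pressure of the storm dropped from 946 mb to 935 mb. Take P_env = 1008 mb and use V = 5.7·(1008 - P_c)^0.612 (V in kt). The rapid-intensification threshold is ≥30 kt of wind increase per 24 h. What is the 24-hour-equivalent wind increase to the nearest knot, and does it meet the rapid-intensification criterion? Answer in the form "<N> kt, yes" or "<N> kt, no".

15 kt, no

V₁: ΔP = 62, V ≈ 5.7 × 62^0.612 ≈ 71.26 kt.
V₂: ΔP = 73, V ≈ 5.7 × 73^0.612 ≈ 78.75 kt.
ΔV over 12 h = 7.49 kt → 24 h equivalent = 7.49 × 24/12 ≈ 14.98 kt.
15 kt < 30 kt ⇒ not rapid intensification.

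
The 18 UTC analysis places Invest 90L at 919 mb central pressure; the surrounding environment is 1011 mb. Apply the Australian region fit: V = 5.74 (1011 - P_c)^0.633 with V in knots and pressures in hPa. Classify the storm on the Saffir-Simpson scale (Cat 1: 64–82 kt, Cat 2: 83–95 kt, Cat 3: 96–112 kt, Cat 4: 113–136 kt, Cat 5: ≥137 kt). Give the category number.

3

ΔP = 1011 − 919 = 92 mb.
V ≈ 5.74 × 92^0.633 = 5.74 × 17.50 ≈ 100 kt.
100 kt falls in the Category 3 band.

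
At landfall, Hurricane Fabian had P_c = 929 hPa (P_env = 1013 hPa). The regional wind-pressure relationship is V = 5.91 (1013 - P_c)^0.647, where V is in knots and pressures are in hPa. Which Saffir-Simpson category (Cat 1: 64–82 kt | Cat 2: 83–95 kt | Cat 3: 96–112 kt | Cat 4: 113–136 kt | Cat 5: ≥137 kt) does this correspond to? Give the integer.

ΔP = 1013 − 929 = 84 hPa.
V ≈ 5.91 × 84^0.647 = 5.91 × 17.58 ≈ 104 kt.
104 kt falls in the Category 3 band.

3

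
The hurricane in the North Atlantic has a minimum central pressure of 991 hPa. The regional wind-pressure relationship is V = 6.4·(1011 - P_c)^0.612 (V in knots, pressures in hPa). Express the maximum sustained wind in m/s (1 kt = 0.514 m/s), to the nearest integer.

21 m/s

ΔP = 1011 − 991 = 20 hPa.
V ≈ 6.4 × 20^0.612 = 6.4 × 6.255 ≈ 40.032 kt.
40.032 × 0.514 ≈ 20.58 m/s → 21 m/s.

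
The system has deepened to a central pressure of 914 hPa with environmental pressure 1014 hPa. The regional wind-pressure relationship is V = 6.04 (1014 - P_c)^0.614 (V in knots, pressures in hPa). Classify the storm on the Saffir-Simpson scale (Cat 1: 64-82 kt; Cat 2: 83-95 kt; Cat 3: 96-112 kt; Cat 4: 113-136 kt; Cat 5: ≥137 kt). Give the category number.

3

ΔP = 1014 − 914 = 100 hPa.
V ≈ 6.04 × 100^0.614 = 6.04 × 16.90 ≈ 102 kt.
102 kt falls in the Category 3 band.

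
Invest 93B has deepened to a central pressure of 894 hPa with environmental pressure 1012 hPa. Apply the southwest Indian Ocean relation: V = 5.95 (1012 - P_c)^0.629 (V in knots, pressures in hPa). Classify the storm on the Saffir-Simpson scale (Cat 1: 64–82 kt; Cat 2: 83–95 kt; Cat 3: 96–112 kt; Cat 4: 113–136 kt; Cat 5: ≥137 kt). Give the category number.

ΔP = 1012 − 894 = 118 hPa.
V ≈ 5.95 × 118^0.629 = 5.95 × 20.10 ≈ 120 kt.
120 kt falls in the Category 4 band.

4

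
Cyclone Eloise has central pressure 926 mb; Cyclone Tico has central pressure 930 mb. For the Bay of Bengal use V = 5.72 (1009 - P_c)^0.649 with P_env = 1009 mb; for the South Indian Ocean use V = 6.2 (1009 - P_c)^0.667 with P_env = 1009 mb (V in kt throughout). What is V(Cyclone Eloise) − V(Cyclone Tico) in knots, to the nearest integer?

-14 kt

Cyclone Eloise: ΔP = 83; V ≈ 5.72 × 83^0.649 ≈ 100.66 kt.
Cyclone Tico: ΔP = 79; V ≈ 6.2 × 79^0.667 ≈ 114.32 kt.
Difference ≈ 100.66 − 114.32 = -13.66 → -14 kt.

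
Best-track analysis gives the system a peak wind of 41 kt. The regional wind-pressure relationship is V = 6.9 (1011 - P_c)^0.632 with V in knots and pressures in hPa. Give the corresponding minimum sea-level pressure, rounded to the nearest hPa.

994 hPa

ΔP = (V / 6.9)^(1/0.632) = (41/6.9)^1.582.
41/6.9 = 5.942; 5.942^1.582 ≈ 16.77 hPa.
P_c = 1011 − 16.77 = 994.23 ≈ 994 hPa.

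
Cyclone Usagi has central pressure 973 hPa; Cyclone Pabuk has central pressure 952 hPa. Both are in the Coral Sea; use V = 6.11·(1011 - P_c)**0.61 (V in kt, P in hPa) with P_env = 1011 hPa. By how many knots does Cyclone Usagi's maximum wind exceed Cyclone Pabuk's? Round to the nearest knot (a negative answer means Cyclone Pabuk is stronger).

-17 kt

Cyclone Usagi: ΔP = 38; V ≈ 6.11 × 38^0.61 ≈ 56.20 kt.
Cyclone Pabuk: ΔP = 59; V ≈ 6.11 × 59^0.61 ≈ 73.50 kt.
Difference ≈ 56.20 − 73.50 = -17.30 → -17 kt.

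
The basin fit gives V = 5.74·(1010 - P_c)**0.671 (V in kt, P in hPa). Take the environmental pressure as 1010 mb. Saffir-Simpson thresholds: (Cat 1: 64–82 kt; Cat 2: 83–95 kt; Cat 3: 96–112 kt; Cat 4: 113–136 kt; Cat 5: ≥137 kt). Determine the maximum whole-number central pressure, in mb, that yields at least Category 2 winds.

956 mb

Category 2 begins at V = 83 kt.
Required ΔP = (83/5.74)^(1/0.671) = 14.460^1.490 ≈ 53.58 mb.
P_c ≤ 1010 − 53.58 = 956.42, so the highest integer P_c is 956 mb.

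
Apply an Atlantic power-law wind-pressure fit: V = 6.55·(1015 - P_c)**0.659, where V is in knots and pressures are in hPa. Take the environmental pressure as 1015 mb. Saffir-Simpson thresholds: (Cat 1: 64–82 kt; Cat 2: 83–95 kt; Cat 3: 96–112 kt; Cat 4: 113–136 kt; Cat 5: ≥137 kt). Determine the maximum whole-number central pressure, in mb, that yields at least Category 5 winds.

Category 5 begins at V = 137 kt.
Required ΔP = (137/6.55)^(1/0.659) = 20.916^1.517 ≈ 100.87 mb.
P_c ≤ 1015 − 100.87 = 914.13, so the highest integer P_c is 914 mb.

914 mb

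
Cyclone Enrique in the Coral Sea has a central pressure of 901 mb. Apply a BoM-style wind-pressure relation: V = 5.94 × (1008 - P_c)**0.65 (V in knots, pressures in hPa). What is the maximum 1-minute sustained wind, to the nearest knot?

124 kt

ΔP = 1008 − 901 = 107 mb.
107^0.65 ≈ 20.850.
V ≈ 5.94 × 20.850 ≈ 123.8 kt.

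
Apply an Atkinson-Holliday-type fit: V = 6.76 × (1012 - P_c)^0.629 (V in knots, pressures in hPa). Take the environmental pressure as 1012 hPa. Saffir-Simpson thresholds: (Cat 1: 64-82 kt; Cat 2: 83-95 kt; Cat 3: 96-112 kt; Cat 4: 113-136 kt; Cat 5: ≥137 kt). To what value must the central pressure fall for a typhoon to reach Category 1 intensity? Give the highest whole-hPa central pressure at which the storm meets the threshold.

976 hPa

Category 1 begins at V = 64 kt.
Required ΔP = (64/6.76)^(1/0.629) = 9.467^1.590 ≈ 35.65 hPa.
P_c ≤ 1012 − 35.65 = 976.35, so the highest integer P_c is 976 hPa.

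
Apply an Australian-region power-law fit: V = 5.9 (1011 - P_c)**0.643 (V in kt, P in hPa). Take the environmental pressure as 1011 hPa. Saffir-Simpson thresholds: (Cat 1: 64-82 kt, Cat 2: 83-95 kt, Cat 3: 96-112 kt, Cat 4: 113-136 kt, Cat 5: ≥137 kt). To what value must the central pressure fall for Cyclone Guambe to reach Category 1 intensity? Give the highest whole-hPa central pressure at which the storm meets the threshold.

Category 1 begins at V = 64 kt.
Required ΔP = (64/5.9)^(1/0.643) = 10.847^1.555 ≈ 40.75 hPa.
P_c ≤ 1011 − 40.75 = 970.25, so the highest integer P_c is 970 hPa.

970 hPa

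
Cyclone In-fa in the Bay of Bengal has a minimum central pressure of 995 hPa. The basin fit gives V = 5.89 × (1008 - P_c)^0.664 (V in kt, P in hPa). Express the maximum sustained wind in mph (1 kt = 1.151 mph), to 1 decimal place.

37.2 mph

ΔP = 1008 − 995 = 13 hPa.
V ≈ 5.89 × 13^0.664 = 5.89 × 5.491 ≈ 32.343 kt.
32.343 × 1.151 ≈ 37.23 mph → 37.2 mph.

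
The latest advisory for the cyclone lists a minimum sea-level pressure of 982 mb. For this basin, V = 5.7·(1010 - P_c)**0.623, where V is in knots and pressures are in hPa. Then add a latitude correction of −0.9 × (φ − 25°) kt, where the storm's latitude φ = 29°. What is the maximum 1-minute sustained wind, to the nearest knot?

42 kt

ΔP = 1010 − 982 = 28 mb.
28^0.623 ≈ 7.972.
V ≈ 5.7 × 7.972 ≈ 45.4 kt.
Latitude correction: −0.9 × (29 − 25) = -3.6 kt.
Corrected V ≈ 41.8 kt → 42 kt.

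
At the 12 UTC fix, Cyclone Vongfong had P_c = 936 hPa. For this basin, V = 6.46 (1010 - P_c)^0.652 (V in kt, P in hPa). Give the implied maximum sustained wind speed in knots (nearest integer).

107 kt

ΔP = 1010 − 936 = 74 hPa.
74^0.652 ≈ 16.548.
V ≈ 6.46 × 16.548 ≈ 106.9 kt.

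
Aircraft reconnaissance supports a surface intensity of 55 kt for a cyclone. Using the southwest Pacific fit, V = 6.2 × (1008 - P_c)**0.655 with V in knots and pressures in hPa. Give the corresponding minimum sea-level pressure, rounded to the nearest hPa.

ΔP = (V / 6.2)^(1/0.655) = (55/6.2)^1.527.
55/6.2 = 8.871; 8.871^1.527 ≈ 28.01 hPa.
P_c = 1008 − 28.01 = 979.99 ≈ 980 hPa.

980 hPa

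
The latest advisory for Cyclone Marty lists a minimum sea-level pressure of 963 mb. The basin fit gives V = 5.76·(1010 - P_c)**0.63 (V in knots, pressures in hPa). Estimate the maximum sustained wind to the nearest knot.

ΔP = 1010 − 963 = 47 mb.
47^0.63 ≈ 11.309.
V ≈ 5.76 × 11.309 ≈ 65.1 kt.

65 kt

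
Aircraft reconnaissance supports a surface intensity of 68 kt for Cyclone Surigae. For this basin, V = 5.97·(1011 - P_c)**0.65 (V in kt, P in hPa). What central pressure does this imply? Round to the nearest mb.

969 mb

ΔP = (V / 5.97)^(1/0.65) = (68/5.97)^1.538.
68/5.97 = 11.390; 11.390^1.538 ≈ 42.21 mb.
P_c = 1011 − 42.21 = 968.79 ≈ 969 mb.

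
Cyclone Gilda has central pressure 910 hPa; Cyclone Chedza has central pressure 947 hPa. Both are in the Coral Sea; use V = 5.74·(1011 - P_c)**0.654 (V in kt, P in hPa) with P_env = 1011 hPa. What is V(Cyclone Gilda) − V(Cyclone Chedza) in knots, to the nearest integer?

30 kt

Cyclone Gilda: ΔP = 101; V ≈ 5.74 × 101^0.654 ≈ 117.42 kt.
Cyclone Chedza: ΔP = 64; V ≈ 5.74 × 64^0.654 ≈ 87.13 kt.
Difference ≈ 117.42 − 87.13 = 30.29 → 30 kt.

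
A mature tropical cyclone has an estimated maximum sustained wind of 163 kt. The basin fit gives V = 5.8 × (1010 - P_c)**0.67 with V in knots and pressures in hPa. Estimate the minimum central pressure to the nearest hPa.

ΔP = (V / 5.8)^(1/0.67) = (163/5.8)^1.493.
163/5.8 = 28.103; 28.103^1.493 ≈ 145.32 hPa.
P_c = 1010 − 145.32 = 864.68 ≈ 865 hPa.

865 hPa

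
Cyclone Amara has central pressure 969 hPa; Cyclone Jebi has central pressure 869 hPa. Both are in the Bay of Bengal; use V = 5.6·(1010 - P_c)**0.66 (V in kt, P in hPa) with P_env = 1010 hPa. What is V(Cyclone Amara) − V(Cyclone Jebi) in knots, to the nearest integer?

Cyclone Amara: ΔP = 41; V ≈ 5.6 × 41^0.66 ≈ 64.96 kt.
Cyclone Jebi: ΔP = 141; V ≈ 5.6 × 141^0.66 ≈ 146.78 kt.
Difference ≈ 64.96 − 146.78 = -81.82 → -82 kt.

-82 kt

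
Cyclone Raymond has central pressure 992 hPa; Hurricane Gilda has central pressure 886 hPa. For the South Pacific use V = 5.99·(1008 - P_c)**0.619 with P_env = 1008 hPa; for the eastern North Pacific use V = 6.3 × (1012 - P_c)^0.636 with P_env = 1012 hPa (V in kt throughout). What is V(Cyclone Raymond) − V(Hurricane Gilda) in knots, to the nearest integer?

-103 kt

Cyclone Raymond: ΔP = 16; V ≈ 5.99 × 16^0.619 ≈ 33.33 kt.
Hurricane Gilda: ΔP = 126; V ≈ 6.3 × 126^0.636 ≈ 136.51 kt.
Difference ≈ 33.33 − 136.51 = -103.18 → -103 kt.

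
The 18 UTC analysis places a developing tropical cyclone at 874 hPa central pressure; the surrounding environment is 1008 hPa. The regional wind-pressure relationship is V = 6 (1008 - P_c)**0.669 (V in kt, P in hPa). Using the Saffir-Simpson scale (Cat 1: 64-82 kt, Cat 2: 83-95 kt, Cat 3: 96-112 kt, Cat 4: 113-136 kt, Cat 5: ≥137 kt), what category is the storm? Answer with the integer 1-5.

5

ΔP = 1008 − 874 = 134 hPa.
V ≈ 6 × 134^0.669 = 6 × 26.49 ≈ 159 kt.
159 kt falls in the Category 5 band.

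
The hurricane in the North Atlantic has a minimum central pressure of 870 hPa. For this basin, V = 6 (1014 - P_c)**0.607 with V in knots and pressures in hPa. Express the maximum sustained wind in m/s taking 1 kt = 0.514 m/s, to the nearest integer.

63 m/s

ΔP = 1014 − 870 = 144 hPa.
V ≈ 6 × 144^0.607 = 6 × 20.423 ≈ 122.540 kt.
122.540 × 0.514 ≈ 62.99 m/s → 63 m/s.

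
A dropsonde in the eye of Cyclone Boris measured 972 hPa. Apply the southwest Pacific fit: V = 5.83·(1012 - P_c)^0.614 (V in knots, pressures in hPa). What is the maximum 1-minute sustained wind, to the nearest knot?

ΔP = 1012 − 972 = 40 hPa.
40^0.614 ≈ 9.631.
V ≈ 5.83 × 9.631 ≈ 56.1 kt.

56 kt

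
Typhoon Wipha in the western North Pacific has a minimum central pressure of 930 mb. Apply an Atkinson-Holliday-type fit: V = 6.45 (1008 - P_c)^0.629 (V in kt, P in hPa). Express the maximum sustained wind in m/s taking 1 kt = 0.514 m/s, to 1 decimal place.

ΔP = 1008 − 930 = 78 mb.
V ≈ 6.45 × 78^0.629 = 6.45 × 15.493 ≈ 99.928 kt.
99.928 × 0.514 ≈ 51.36 m/s → 51.4 m/s.

51.4 m/s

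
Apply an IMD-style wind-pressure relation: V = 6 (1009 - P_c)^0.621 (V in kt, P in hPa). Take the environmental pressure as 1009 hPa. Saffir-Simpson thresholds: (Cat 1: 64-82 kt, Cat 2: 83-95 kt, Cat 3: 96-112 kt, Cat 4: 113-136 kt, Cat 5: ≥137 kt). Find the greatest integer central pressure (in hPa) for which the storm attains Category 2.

940 hPa

Category 2 begins at V = 83 kt.
Required ΔP = (83/6)^(1/0.621) = 13.833^1.610 ≈ 68.75 hPa.
P_c ≤ 1009 − 68.75 = 940.25, so the highest integer P_c is 940 hPa.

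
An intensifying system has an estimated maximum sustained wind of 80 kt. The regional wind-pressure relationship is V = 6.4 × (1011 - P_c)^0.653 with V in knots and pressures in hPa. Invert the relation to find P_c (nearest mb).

ΔP = (V / 6.4)^(1/0.653) = (80/6.4)^1.531.
80/6.4 = 12.500; 12.500^1.531 ≈ 47.84 mb.
P_c = 1011 − 47.84 = 963.16 ≈ 963 mb.

963 mb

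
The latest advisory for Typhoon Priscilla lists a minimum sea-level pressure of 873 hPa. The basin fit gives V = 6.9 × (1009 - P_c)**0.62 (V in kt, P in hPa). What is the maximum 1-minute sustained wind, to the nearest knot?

ΔP = 1009 − 873 = 136 hPa.
136^0.62 ≈ 21.028.
V ≈ 6.9 × 21.028 ≈ 145.1 kt.

145 kt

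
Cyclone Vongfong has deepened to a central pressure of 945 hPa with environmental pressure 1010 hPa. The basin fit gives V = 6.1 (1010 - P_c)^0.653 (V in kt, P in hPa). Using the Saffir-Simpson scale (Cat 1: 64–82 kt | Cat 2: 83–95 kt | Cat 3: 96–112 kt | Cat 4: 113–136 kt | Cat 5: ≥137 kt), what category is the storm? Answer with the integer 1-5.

2

ΔP = 1010 − 945 = 65 hPa.
V ≈ 6.1 × 65^0.653 = 6.1 × 15.27 ≈ 93 kt.
93 kt falls in the Category 2 band.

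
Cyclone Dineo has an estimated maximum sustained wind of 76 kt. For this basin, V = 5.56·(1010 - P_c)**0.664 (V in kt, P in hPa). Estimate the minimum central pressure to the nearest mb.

959 mb

ΔP = (V / 5.56)^(1/0.664) = (76/5.56)^1.506.
76/5.56 = 13.669; 13.669^1.506 ≈ 51.34 mb.
P_c = 1010 − 51.34 = 958.66 ≈ 959 mb.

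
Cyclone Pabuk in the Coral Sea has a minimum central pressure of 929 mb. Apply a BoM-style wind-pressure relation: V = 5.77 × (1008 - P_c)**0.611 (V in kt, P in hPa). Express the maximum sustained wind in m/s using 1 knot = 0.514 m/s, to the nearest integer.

ΔP = 1008 − 929 = 79 mb.
V ≈ 5.77 × 79^0.611 = 5.77 × 14.436 ≈ 83.296 kt.
83.296 × 0.514 ≈ 42.81 m/s → 43 m/s.

43 m/s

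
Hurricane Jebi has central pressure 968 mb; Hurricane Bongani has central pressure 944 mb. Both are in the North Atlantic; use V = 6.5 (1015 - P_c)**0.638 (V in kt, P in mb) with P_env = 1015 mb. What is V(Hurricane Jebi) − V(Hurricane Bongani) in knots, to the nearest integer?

Hurricane Jebi: ΔP = 47; V ≈ 6.5 × 47^0.638 ≈ 75.81 kt.
Hurricane Bongani: ΔP = 71; V ≈ 6.5 × 71^0.638 ≈ 98.63 kt.
Difference ≈ 75.81 − 98.63 = -22.82 → -23 kt.

-23 kt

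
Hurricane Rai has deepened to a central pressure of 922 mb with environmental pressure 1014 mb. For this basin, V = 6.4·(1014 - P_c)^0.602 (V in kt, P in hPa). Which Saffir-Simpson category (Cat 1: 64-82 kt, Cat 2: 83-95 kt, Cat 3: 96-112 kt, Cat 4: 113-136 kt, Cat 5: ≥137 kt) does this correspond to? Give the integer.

3

ΔP = 1014 − 922 = 92 mb.
V ≈ 6.4 × 92^0.602 = 6.4 × 15.21 ≈ 97 kt.
97 kt falls in the Category 3 band.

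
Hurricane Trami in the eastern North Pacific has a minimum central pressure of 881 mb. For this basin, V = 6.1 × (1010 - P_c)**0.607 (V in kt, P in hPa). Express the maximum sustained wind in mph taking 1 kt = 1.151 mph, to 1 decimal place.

134.1 mph

ΔP = 1010 − 881 = 129 mb.
V ≈ 6.1 × 129^0.607 = 6.1 × 19.104 ≈ 116.535 kt.
116.535 × 1.151 ≈ 134.13 mph → 134.1 mph.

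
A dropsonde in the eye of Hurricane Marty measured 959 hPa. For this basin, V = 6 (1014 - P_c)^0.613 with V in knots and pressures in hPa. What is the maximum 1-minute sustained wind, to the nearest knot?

70 kt

ΔP = 1014 − 959 = 55 hPa.
55^0.613 ≈ 11.664.
V ≈ 6 × 11.664 ≈ 70.0 kt.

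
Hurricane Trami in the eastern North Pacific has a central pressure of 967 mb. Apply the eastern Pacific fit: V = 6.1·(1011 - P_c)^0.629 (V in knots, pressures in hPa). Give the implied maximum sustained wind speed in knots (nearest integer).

ΔP = 1011 − 967 = 44 mb.
44^0.629 ≈ 10.808.
V ≈ 6.1 × 10.808 ≈ 65.9 kt.

66 kt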